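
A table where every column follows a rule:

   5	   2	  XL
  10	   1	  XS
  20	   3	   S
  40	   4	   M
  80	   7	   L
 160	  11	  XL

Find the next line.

For the first component, ×2 each step: 5, 10, 20, 40, 80, 160 → 320.
Second component: each term is the sum of the two before it; 2, 1, 3, 4, 7, 11 → 18.
Size: repeats XL → XS → S → M → L; XL, XS, S, M, L, XL → XS.
So the next line is 320  18  XS.

320  18  XS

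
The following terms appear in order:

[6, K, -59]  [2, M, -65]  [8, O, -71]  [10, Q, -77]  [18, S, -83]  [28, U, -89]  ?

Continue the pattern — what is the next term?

For the first value, each term is the sum of the two before it: 6, 2, 8, 10, 18, 28 → 46.
Letter: K, M, O, Q, S, U → W (letters move forward 2 places in the alphabet).
Third value goes -59, -65, -71, -77, -83, -89 → -95 (−6 each step).
So the next term is [46, W, -95].

[46, W, -95]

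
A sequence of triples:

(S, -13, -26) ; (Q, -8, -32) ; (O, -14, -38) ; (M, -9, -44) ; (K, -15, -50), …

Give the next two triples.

For the letter, letters move back 2 places in the alphabet: S, Q, O, M, K → I → G.
Second slot: alternating steps +5, −6, +5, −6, …; -13, -8, -14, -9, -15 → -10 → -16.
Third slot: -26, -32, -38, -44, -50 → -56 → -62 (−6 each step).
So the next two triples are (I, -10, -56) and (G, -16, -62).

(I, -10, -56), (G, -16, -62)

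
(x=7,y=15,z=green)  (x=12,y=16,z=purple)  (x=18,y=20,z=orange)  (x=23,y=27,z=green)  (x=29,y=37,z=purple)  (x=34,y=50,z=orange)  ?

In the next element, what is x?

X: alternating steps +5, +6, +5, +6, …, so 7, 12, 18, 23, 29, 34 → 40.

40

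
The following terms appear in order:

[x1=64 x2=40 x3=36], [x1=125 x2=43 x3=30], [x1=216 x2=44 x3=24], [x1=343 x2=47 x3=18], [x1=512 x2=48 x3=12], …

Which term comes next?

[x1=729 x2=51 x3=6]

X1: perfect cubes: 4³, 5³, 6³, …, so 64, 125, 216, 343, 512 → 729.
X2: 40, 43, 44, 47, 48 → 51 (alternating steps +3, +1, +3, +1, …).
For the x3, −6 each step: 36, 30, 24, 18, 12 → 6.
Combining the parts gives [x1=729 x2=51 x3=6].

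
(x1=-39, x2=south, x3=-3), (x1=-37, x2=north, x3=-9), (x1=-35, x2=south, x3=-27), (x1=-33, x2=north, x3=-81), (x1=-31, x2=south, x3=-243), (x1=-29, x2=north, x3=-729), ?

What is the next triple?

X1 — +2 each step: -39, -37, -35, -33, -31, -29 → -27.
X2 — alternates south ↔ north: south, north, south, north, south, north → south.
X3: ×3 each step, so -3, -9, -27, -81, -243, -729 → -2187.
Combining the parts gives (x1=-27, x2=south, x3=-2187).

(x1=-27, x2=south, x3=-2187)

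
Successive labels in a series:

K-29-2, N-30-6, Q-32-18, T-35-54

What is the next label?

Letter — letters move forward 3 places in the alphabet: K, N, Q, T → W.
Second component: 29, 30, 32, 35 → 39 (differences are 1, 2, 3, … (increasing by 1 each time)).
Third component: 2, 6, 18, 54 → 162 (×3 each step).
So the next label is W-39-162.

W-39-162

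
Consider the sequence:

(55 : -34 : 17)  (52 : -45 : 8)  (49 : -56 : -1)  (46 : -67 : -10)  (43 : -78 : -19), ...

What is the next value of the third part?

-28

Third part — −9 each step: 17, 8, -1, -10, -19 → -28.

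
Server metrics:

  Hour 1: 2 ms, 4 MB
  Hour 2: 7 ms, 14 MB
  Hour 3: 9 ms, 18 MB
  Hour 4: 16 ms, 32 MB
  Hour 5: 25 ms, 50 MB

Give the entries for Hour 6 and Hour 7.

Ms — each term is the sum of the two before it: 2, 7, 9, 16, 25 → 41 → 66.
MB: 4, 14, 18, 32, 50 → 82 → 132 (always 2 × the ms).
Putting the parts together: 41 ms, 82 MB and then 66 ms, 132 MB.

41 ms, 82 MB; 66 ms, 132 MB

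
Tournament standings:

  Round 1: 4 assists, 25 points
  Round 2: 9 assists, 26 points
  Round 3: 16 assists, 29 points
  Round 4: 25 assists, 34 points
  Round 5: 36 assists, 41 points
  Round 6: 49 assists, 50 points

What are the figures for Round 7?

64 assists, 61 points

Assists goes 4, 9, 16, 25, 36, 49 → 64 (perfect squares: 2², 3², 4², …).
Points: differences are 1, 3, 5, … (increasing by 2 each time), so 25, 26, 29, 34, 41, 50 → 61.
Combining the parts gives 64 assists, 61 points.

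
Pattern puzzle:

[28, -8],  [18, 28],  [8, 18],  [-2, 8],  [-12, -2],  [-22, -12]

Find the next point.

[-32, -22]

First value goes 28, 18, 8, -2, -12, -22 → -32 (−10 each step).
Second value: always the previous value of the first value; -8, 28, 18, 8, -2, -12 → -22.
Combining the parts gives [-32, -22].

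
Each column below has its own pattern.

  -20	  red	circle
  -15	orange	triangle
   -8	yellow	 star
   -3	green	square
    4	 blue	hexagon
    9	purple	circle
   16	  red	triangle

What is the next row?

21  orange  star

First component: -20, -15, -8, -3, 4, 9, 16 → 21 (alternating steps +5, +7, +5, +7, …).
Colour: red, orange, yellow, green, blue, purple, red → orange (repeats red → orange → yellow → green → blue → purple).
For the shape, repeats circle → triangle → star → square → hexagon: circle, triangle, star, square, hexagon, circle, triangle → star.
Combining the parts gives 21  orange  star.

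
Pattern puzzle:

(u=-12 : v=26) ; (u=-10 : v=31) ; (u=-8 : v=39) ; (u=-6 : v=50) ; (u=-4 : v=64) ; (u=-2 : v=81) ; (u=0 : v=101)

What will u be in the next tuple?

U — +2 each step: -12, -10, -8, -6, -4, -2, 0 → 2.
V: 26, 31, 39, 50, 64, 81, 101 → 124 (differences are 5, 8, 11, … (increasing by 3 each time)).

2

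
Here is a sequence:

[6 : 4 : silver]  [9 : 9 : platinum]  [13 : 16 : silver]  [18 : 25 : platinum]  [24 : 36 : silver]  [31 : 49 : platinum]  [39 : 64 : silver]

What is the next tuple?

[48 : 81 : platinum]

First component: 6, 9, 13, 18, 24, 31, 39 → 48 (differences are 3, 4, 5, … (increasing by 1 each time)).
Second component: perfect squares: 2², 3², 4², …, so 4, 9, 16, 25, 36, 49, 64 → 81.
For the metal, alternates silver ↔ platinum: silver, platinum, silver, platinum, silver, platinum, silver → platinum.
Putting it together: [48 : 81 : platinum].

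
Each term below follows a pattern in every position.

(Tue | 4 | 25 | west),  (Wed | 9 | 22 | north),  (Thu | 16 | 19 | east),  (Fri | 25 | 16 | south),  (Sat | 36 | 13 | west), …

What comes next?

Day: Tue, Wed, Thu, Fri, Sat → Sun (runs through the weekdays Mon→Sun).
Second component — perfect squares: 2², 3², 4², …: 4, 9, 16, 25, 36 → 49.
For the third component, −3 each step: 25, 22, 19, 16, 13 → 10.
Direction: west, north, east, south, west → north (repeats west → north → east → south).
So the next term is (Sun | 49 | 10 | north).

(Sun | 49 | 10 | north)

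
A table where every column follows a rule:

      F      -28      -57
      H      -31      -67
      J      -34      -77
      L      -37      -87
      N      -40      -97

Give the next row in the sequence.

P  -43  -107

Letter: letters move forward 2 places in the alphabet, so F, H, J, L, N → P.
Second component — −3 each step: -28, -31, -34, -37, -40 → -43.
For the third component, −10 each step: -57, -67, -77, -87, -97 → -107.
Combining the parts gives P  -43  -107.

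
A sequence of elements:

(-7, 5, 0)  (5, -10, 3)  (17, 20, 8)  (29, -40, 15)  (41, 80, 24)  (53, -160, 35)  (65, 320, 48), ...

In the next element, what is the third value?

63

Third value goes 0, 3, 8, 15, 24, 35, 48 → 63 (differences are 3, 5, 7, … (increasing by 2 each time)).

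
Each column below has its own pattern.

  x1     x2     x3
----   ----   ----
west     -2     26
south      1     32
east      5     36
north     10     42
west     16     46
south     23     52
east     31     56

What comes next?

north  40  62

Column x1: repeats west → south → east → north; west, south, east, north, west, south, east → north.
For the column x2, differences are 3, 4, 5, … (increasing by 1 each time): -2, 1, 5, 10, 16, 23, 31 → 40.
Column x3: alternating steps +6, +4, +6, +4, …; 26, 32, 36, 42, 46, 52, 56 → 62.
Putting it together: north  40  62.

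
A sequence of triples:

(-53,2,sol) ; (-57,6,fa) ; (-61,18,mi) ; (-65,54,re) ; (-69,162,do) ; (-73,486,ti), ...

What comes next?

First slot: -53, -57, -61, -65, -69, -73 → -77 (−4 each step).
Second slot: 2, 6, 18, 54, 162, 486 → 1458 (×3 each step).
Note: runs backward through the solfège scale do→ti, so sol, fa, mi, re, do, ti → la.
Putting it together: (-77,1458,la).

(-77,1458,la)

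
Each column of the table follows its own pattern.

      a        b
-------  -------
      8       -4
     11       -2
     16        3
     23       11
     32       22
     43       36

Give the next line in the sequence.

56  53

Column a: differences are 3, 5, 7, … (increasing by 2 each time), so 8, 11, 16, 23, 32, 43 → 56.
For the column b, differences are 2, 5, 8, … (increasing by 3 each time): -4, -2, 3, 11, 22, 36 → 53.
Combining the parts gives 56  53.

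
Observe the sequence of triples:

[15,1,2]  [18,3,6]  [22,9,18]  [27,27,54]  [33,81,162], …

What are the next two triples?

[40,243,486], [48,729,1458]

First slot — differences are 3, 4, 5, … (increasing by 1 each time): 15, 18, 22, 27, 33 → 40 → 48.
Second slot goes 1, 3, 9, 27, 81 → 243 → 729 (×3 each step).
Third slot goes 2, 6, 18, 54, 162 → 486 → 1458 (always 2 × the second slot).
So the next two triples are [40,243,486] and [48,729,1458].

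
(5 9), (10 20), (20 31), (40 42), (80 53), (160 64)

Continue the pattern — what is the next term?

First coordinate: 5, 10, 20, 40, 80, 160 → 320 (×2 each step).
Second coordinate: 9, 20, 31, 42, 53, 64 → 75 (+11 each step).
Putting it together: (320 75).

(320 75)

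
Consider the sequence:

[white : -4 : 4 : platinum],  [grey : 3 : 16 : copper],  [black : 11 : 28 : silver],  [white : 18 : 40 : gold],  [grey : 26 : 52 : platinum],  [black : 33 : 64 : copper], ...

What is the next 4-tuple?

Shade: white, grey, black, white, grey, black → white (repeats white → grey → black).
Second entry: alternating steps +7, +8, +7, +8, …, so -4, 3, 11, 18, 26, 33 → 41.
Third entry: 4, 16, 28, 40, 52, 64 → 76 (+12 each step).
Metal: repeats platinum → copper → silver → gold, so platinum, copper, silver, gold, platinum, copper → silver.
So the next 4-tuple is [white : 41 : 76 : silver].

[white : 41 : 76 : silver]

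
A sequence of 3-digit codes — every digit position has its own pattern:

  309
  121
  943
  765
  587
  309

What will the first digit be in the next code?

1

For the first digit, −2 each step, mod 10: 3, 1, 9, 7, 5, 3 → 1.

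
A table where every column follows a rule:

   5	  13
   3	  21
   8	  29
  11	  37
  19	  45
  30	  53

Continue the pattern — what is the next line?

First component goes 5, 3, 8, 11, 19, 30 → 49 (each term is the sum of the two before it).
Second component: +8 each step, so 13, 21, 29, 37, 45, 53 → 61.
So the next line is 49  61.

49  61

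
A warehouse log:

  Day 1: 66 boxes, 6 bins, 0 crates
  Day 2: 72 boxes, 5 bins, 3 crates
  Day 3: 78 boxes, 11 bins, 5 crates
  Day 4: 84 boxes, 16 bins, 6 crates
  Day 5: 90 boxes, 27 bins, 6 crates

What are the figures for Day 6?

Boxes goes 66, 72, 78, 84, 90 → 96 (+6 each step).
Bins: each term is the sum of the two before it, so 6, 5, 11, 16, 27 → 43.
Crates: differences are 3, 2, 1, … (decreasing by 1 each time), so 0, 3, 5, 6, 6 → 5.
So the next line is 96 boxes, 43 bins, 5 crates.

96 boxes, 43 bins, 5 crates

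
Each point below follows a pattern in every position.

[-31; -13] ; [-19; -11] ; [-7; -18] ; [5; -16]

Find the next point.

First component goes -31, -19, -7, 5 → 17 (+12 each step).
Second component: -13, -11, -18, -16 → -23 (alternating steps +2, −7, +2, −7, …).
Putting it together: [17; -23].

[17; -23]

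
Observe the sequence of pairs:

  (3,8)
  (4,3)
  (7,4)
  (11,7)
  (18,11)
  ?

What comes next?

For the first entry, each term is the sum of the two before it: 3, 4, 7, 11, 18 → 29.
Second entry: always the previous value of the first entry; 8, 3, 4, 7, 11 → 18.
Putting it together: (29,18).

(29,18)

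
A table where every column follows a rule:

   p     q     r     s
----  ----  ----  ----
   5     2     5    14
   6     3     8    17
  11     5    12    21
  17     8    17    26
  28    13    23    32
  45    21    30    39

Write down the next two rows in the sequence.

73  34  38  47; 118  55  47  56

Column p — each term is the sum of the two before it: 5, 6, 11, 17, 28, 45 → 73 → 118.
Column q — each term is the sum of the two before it: 2, 3, 5, 8, 13, 21 → 34 → 55.
For the column r, differences are 3, 4, 5, … (increasing by 1 each time): 5, 8, 12, 17, 23, 30 → 38 → 47.
Column s: always 9 more than the column r; 14, 17, 21, 26, 32, 39 → 47 → 56.
So the next two rows are 73  34  38  47 and 118  55  47  56.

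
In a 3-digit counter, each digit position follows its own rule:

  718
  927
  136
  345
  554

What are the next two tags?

763 then 972

For the first digit, +2 each step, mod 10: 7, 9, 1, 3, 5 → 7 → 9.
For the second digit, +1 each step, mod 10: 1, 2, 3, 4, 5 → 6 → 7.
Third digit: −1 each step, mod 10, so 8, 7, 6, 5, 4 → 3 → 2.
So the next two tags are 763 and 972.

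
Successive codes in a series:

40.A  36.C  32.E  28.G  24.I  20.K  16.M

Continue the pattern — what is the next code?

12.O

First component — −4 each step: 40, 36, 32, 28, 24, 20, 16 → 12.
Letter: letters move forward 2 places in the alphabet; A, C, E, G, I, K, M → O.
Combining the parts gives 12.O.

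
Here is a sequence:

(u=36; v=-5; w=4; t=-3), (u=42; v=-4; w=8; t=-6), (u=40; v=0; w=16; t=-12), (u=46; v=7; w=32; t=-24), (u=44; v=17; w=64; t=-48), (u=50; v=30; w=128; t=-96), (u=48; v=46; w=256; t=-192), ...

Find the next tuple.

U: 36, 42, 40, 46, 44, 50, 48 → 54 (alternating steps +6, −2, +6, −2, …).
V: differences are 1, 4, 7, … (increasing by 3 each time); -5, -4, 0, 7, 17, 30, 46 → 65.
W: ×2 each step, so 4, 8, 16, 32, 64, 128, 256 → 512.
T: ×2 each step, so -3, -6, -12, -24, -48, -96, -192 → -384.
So the next tuple is (u=54; v=65; w=512; t=-384).

(u=54; v=65; w=512; t=-384)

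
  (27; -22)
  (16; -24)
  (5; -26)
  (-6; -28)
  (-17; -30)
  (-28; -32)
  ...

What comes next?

(-39; -34)

First part: −11 each step; 27, 16, 5, -6, -17, -28 → -39.
Second part: −2 each step; -22, -24, -26, -28, -30, -32 → -34.
So the next term is (-39; -34).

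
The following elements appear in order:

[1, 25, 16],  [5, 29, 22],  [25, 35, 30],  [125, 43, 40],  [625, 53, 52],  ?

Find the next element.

[3125, 65, 66]

First entry: 1, 5, 25, 125, 625 → 3125 (×5 each step).
For the second entry, differences are 4, 6, 8, … (increasing by 2 each time): 25, 29, 35, 43, 53 → 65.
Third entry: differences are 6, 8, 10, … (increasing by 2 each time); 16, 22, 30, 40, 52 → 66.
Combining the parts gives [3125, 65, 66].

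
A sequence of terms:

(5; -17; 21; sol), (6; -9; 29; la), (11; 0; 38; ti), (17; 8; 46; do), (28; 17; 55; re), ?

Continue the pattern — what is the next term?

First coordinate — each term is the sum of the two before it: 5, 6, 11, 17, 28 → 45.
Second coordinate: alternating steps +8, +9, +8, +9, …, so -17, -9, 0, 8, 17 → 25.
Third coordinate: alternating steps +8, +9, +8, +9, …; 21, 29, 38, 46, 55 → 63.
Note goes sol, la, ti, do, re → mi (runs through the solfège scale do→ti).
Putting it together: (45; 25; 63; mi).

(45; 25; 63; mi)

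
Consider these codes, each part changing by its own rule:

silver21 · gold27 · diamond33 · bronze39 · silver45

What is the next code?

Rank: silver, gold, diamond, bronze, silver → gold (repeats silver → gold → diamond → bronze).
Second component — +6 each step: 21, 27, 33, 39, 45 → 51.
Combining the parts gives gold51.

gold51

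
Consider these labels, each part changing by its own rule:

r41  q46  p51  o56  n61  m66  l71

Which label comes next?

k76

Letter — letters move back 1 place in the alphabet: r, q, p, o, n, m, l → k.
Second component goes 41, 46, 51, 56, 61, 66, 71 → 76 (+5 each step).
So the next label is k76.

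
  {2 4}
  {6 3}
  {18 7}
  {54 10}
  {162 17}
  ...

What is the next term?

{486 27}

First component: 2, 6, 18, 54, 162 → 486 (×3 each step).
Second component: each term is the sum of the two before it, so 4, 3, 7, 10, 17 → 27.
Combining the parts gives {486 27}.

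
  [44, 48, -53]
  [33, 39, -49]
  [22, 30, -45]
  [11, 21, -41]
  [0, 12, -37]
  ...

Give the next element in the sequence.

For the first entry, −11 each step: 44, 33, 22, 11, 0 → -11.
Second entry — −9 each step: 48, 39, 30, 21, 12 → 3.
Third entry goes -53, -49, -45, -41, -37 → -33 (+4 each step).
Putting it together: [-11, 3, -33].

[-11, 3, -33]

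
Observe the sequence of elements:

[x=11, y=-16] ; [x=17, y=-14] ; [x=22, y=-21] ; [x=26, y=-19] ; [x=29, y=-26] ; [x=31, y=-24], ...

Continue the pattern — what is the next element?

[x=32, y=-31]

For the x, differences are 6, 5, 4, … (decreasing by 1 each time): 11, 17, 22, 26, 29, 31 → 32.
Y: alternating steps +2, −7, +2, −7, …, so -16, -14, -21, -19, -26, -24 → -31.
Putting it together: [x=32, y=-31].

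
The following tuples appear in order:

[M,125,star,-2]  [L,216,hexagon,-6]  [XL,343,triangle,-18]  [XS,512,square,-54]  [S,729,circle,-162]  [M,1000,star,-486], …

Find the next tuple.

Size: repeats M → L → XL → XS → S; M, L, XL, XS, S, M → L.
Second coordinate: perfect cubes: 5³, 6³, 7³, …, so 125, 216, 343, 512, 729, 1000 → 1331.
Shape goes star, hexagon, triangle, square, circle, star → hexagon (repeats star → hexagon → triangle → square → circle).
For the fourth coordinate, ×3 each step: -2, -6, -18, -54, -162, -486 → -1458.
Combining the parts gives [L,1331,hexagon,-1458].

[L,1331,hexagon,-1458]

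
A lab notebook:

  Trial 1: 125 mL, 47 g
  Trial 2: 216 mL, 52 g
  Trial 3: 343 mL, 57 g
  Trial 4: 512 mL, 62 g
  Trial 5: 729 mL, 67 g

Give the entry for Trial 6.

ML: perfect cubes: 5³, 6³, 7³, …, so 125, 216, 343, 512, 729 → 1000.
G — +5 each step: 47, 52, 57, 62, 67 → 72.
Combining the parts gives 1000 mL, 72 g.

1000 mL, 72 g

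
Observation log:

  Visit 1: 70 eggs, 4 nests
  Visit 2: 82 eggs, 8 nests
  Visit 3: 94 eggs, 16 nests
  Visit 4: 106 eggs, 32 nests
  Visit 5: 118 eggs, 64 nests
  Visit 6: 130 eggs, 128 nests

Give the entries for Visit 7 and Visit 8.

For the eggs, +12 each step: 70, 82, 94, 106, 118, 130 → 142 → 154.
Nests goes 4, 8, 16, 32, 64, 128 → 256 → 512 (×2 each step).
So the next two lines are 142 eggs, 256 nests and 154 eggs, 512 nests.

142 eggs, 256 nests; 154 eggs, 512 nests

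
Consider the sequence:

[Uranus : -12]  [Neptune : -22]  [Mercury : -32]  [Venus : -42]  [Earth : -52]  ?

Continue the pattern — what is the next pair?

[Mars : -62]

For the planet, runs through the planets Mercury→Neptune: Uranus, Neptune, Mercury, Venus, Earth → Mars.
Second component goes -12, -22, -32, -42, -52 → -62 (−10 each step).
Putting it together: [Mars : -62].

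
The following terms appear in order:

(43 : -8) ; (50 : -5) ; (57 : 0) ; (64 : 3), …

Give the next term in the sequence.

(71 : 8)

First entry: +7 each step, so 43, 50, 57, 64 → 71.
Second entry: alternating steps +3, +5, +3, +5, …, so -8, -5, 0, 3 → 8.
So the next term is (71 : 8).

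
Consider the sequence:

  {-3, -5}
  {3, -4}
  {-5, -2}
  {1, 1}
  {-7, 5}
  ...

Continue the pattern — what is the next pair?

{-1, 10}

First value — alternating steps +6, −8, +6, −8, …: -3, 3, -5, 1, -7 → -1.
Second value goes -5, -4, -2, 1, 5 → 10 (differences are 1, 2, 3, … (increasing by 1 each time)).
Combining the parts gives {-1, 10}.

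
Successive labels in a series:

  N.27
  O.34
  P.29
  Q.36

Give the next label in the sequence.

Letter goes N, O, P, Q → R (letters move forward 1 place in the alphabet).
Second component: 27, 34, 29, 36 → 31 (alternating steps +7, −5, +7, −5, …).
So the next label is R.31.

R.31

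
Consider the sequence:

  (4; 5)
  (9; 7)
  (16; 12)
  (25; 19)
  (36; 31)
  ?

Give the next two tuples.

(49; 50), (64; 81)

First value: perfect squares: 2², 3², 4², …, so 4, 9, 16, 25, 36 → 49 → 64.
Second value: each term is the sum of the two before it, so 5, 7, 12, 19, 31 → 50 → 81.
Putting the parts together: (49; 50) and then (64; 81).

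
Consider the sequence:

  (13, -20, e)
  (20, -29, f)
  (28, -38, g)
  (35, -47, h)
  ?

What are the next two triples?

First entry — alternating steps +7, +8, +7, +8, …: 13, 20, 28, 35 → 43 → 50.
Second entry: −9 each step; -20, -29, -38, -47 → -56 → -65.
Letter: letters move forward 1 place in the alphabet; e, f, g, h → i → j.
Putting the parts together: (43, -56, i) and then (50, -65, j).

(43, -56, i), (50, -65, j)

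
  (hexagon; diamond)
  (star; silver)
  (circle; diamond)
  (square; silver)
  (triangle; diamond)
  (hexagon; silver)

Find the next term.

(star; diamond)

Shape — repeats hexagon → star → circle → square → triangle: hexagon, star, circle, square, triangle, hexagon → star.
Rank: alternates diamond ↔ silver, so diamond, silver, diamond, silver, diamond, silver → diamond.
So the next term is (star; diamond).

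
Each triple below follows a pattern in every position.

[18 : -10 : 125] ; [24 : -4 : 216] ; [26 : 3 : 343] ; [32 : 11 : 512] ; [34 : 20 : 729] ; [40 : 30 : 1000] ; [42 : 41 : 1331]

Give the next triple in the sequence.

[48 : 53 : 1728]

First entry goes 18, 24, 26, 32, 34, 40, 42 → 48 (alternating steps +6, +2, +6, +2, …).
Second entry — differences are 6, 7, 8, … (increasing by 1 each time): -10, -4, 3, 11, 20, 30, 41 → 53.
Third entry: perfect cubes: 5³, 6³, 7³, …, so 125, 216, 343, 512, 729, 1000, 1331 → 1728.
Combining the parts gives [48 : 53 : 1728].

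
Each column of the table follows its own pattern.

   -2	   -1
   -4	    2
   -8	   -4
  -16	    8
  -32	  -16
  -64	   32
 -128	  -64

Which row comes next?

-256  128

First component: -2, -4, -8, -16, -32, -64, -128 → -256 (×2 each step).
Second component goes -1, 2, -4, 8, -16, 32, -64 → 128 (×(-2) each step).
Combining the parts gives -256  128.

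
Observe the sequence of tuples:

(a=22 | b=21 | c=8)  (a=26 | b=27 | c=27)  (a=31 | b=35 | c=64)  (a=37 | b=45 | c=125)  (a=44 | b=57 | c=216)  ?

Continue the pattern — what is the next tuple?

(a=52 | b=71 | c=343)

A: 22, 26, 31, 37, 44 → 52 (differences are 4, 5, 6, … (increasing by 1 each time)).
B: differences are 6, 8, 10, … (increasing by 2 each time), so 21, 27, 35, 45, 57 → 71.
C: perfect cubes: 2³, 3³, 4³, …; 8, 27, 64, 125, 216 → 343.
So the next tuple is (a=52 | b=71 | c=343).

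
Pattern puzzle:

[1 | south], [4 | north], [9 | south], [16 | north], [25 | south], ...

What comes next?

First slot: 1, 4, 9, 16, 25 → 36 (perfect squares: 1², 2², 3², …).
Direction: alternates south ↔ north; south, north, south, north, south → north.
So the next tuple is [36 | north].

[36 | north]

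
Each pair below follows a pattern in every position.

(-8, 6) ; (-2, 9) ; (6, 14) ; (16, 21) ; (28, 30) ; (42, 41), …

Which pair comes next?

For the first component, differences are 6, 8, 10, … (increasing by 2 each time): -8, -2, 6, 16, 28, 42 → 58.
Second component: differences are 3, 5, 7, … (increasing by 2 each time), so 6, 9, 14, 21, 30, 41 → 54.
Putting it together: (58, 54).

(58, 54)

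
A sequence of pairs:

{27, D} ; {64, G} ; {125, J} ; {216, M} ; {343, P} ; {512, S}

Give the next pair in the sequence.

{729, V}

First component: perfect cubes: 3³, 4³, 5³, …; 27, 64, 125, 216, 343, 512 → 729.
Letter: letters move forward 3 places in the alphabet, so D, G, J, M, P, S → V.
So the next pair is {729, V}.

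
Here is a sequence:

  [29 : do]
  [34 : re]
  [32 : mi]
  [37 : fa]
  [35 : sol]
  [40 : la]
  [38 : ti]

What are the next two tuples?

[43 : do], [41 : re]

First value: alternating steps +5, −2, +5, −2, …; 29, 34, 32, 37, 35, 40, 38 → 43 → 41.
Note: runs through the solfège scale do→ti, so do, re, mi, fa, sol, la, ti → do → re.
So the next two tuples are [43 : do] and [41 : re].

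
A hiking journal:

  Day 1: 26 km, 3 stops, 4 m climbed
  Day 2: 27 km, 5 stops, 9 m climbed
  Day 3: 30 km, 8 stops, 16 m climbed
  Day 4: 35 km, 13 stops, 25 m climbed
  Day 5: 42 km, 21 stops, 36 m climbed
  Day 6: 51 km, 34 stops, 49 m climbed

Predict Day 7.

Km — differences are 1, 3, 5, … (increasing by 2 each time): 26, 27, 30, 35, 42, 51 → 62.
For the stops, each term is the sum of the two before it: 3, 5, 8, 13, 21, 34 → 55.
For the m climbed, perfect squares: 2², 3², 4², …: 4, 9, 16, 25, 36, 49 → 64.
Combining the parts gives 62 km, 55 stops, 64 m climbed.

62 km, 55 stops, 64 m climbed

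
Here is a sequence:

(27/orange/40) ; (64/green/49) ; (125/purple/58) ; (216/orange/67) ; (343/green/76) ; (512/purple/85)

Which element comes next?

(729/orange/94)

For the first coordinate, perfect cubes: 3³, 4³, 5³, …: 27, 64, 125, 216, 343, 512 → 729.
Colour — repeats orange → green → purple: orange, green, purple, orange, green, purple → orange.
Third coordinate goes 40, 49, 58, 67, 76, 85 → 94 (+9 each step).
Putting it together: (729/orange/94).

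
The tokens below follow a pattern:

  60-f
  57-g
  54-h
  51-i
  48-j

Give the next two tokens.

45-k then 42-l

First component — −3 each step: 60, 57, 54, 51, 48 → 45 → 42.
For the letter, letters move forward 1 place in the alphabet: f, g, h, i, j → k → l.
Putting the parts together: 45-k and then 42-l.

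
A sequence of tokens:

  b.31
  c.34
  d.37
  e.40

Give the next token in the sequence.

For the letter, letters move forward 1 place in the alphabet: b, c, d, e → f.
For the second component, +3 each step: 31, 34, 37, 40 → 43.
Putting it together: f.43.

f.43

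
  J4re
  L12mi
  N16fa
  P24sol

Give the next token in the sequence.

Letter — letters move forward 2 places in the alphabet: J, L, N, P → R.
Second component — alternating steps +8, +4, +8, +4, …: 4, 12, 16, 24 → 28.
For the note, runs through the solfège scale do→ti: re, mi, fa, sol → la.
So the next token is R28la.

R28la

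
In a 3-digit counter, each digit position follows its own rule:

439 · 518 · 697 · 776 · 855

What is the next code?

934

First digit: +1 each step, mod 10; 4, 5, 6, 7, 8 → 9.
Second digit: 3, 1, 9, 7, 5 → 3 (−2 each step, mod 10).
Third digit goes 9, 8, 7, 6, 5 → 4 (−1 each step, mod 10).
Combining the parts gives 934.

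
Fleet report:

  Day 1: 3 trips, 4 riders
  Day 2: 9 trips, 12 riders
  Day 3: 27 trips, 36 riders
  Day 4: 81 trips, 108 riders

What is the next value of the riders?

Riders: ×3 each step, so 4, 12, 36, 108 → 324.

324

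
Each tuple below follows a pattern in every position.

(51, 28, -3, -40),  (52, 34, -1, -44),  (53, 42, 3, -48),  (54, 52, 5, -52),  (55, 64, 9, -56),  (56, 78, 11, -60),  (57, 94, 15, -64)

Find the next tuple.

First entry: +1 each step, so 51, 52, 53, 54, 55, 56, 57 → 58.
For the second entry, differences are 6, 8, 10, … (increasing by 2 each time): 28, 34, 42, 52, 64, 78, 94 → 112.
Third entry: -3, -1, 3, 5, 9, 11, 15 → 17 (alternating steps +2, +4, +2, +4, …).
For the fourth entry, −4 each step: -40, -44, -48, -52, -56, -60, -64 → -68.
So the next tuple is (58, 112, 17, -68).

(58, 112, 17, -68)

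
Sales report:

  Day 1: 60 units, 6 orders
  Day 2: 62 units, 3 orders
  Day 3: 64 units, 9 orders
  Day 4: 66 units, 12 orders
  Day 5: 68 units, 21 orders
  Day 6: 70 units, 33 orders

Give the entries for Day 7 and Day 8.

Units — +2 each step: 60, 62, 64, 66, 68, 70 → 72 → 74.
For the orders, each term is the sum of the two before it: 6, 3, 9, 12, 21, 33 → 54 → 87.
Putting the parts together: 72 units, 54 orders and then 74 units, 87 orders.

72 units, 54 orders; 74 units, 87 orders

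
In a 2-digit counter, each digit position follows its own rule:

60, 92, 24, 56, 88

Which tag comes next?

For the first digit, +3 each step, mod 10: 6, 9, 2, 5, 8 → 1.
Second digit — +2 each step, mod 10: 0, 2, 4, 6, 8 → 0.
So the next tag is 10.

10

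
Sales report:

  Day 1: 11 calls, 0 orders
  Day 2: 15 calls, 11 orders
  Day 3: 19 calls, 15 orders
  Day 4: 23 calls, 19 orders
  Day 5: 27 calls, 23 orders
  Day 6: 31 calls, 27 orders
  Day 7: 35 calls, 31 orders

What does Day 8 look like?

39 calls, 35 orders

Calls: +4 each step; 11, 15, 19, 23, 27, 31, 35 → 39.
Orders — always the previous value of the calls: 0, 11, 15, 19, 23, 27, 31 → 35.
Combining the parts gives 39 calls, 35 orders.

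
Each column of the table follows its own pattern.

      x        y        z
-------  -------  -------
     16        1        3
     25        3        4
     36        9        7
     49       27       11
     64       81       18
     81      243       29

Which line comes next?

Column x: perfect squares: 4², 5², 6², …, so 16, 25, 36, 49, 64, 81 → 100.
Column y: 1, 3, 9, 27, 81, 243 → 729 (×3 each step).
Column z: each term is the sum of the two before it; 3, 4, 7, 11, 18, 29 → 47.
Combining the parts gives 100  729  47.

100  729  47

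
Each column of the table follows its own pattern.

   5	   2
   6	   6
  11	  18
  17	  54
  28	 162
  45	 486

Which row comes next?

First component: 5, 6, 11, 17, 28, 45 → 73 (each term is the sum of the two before it).
Second component: ×3 each step, so 2, 6, 18, 54, 162, 486 → 1458.
Combining the parts gives 73  1458.

73  1458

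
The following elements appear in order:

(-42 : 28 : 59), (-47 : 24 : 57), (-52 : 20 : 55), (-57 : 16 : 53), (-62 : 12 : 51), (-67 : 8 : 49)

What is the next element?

First slot goes -42, -47, -52, -57, -62, -67 → -72 (−5 each step).
Second slot goes 28, 24, 20, 16, 12, 8 → 4 (−4 each step).
Third slot — −2 each step: 59, 57, 55, 53, 51, 49 → 47.
Putting it together: (-72 : 4 : 47).

(-72 : 4 : 47)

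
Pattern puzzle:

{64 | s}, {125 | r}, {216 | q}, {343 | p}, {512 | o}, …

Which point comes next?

{729 | n}

First coordinate — perfect cubes: 4³, 5³, 6³, …: 64, 125, 216, 343, 512 → 729.
Letter goes s, r, q, p, o → n (letters move back 1 place in the alphabet).
Combining the parts gives {729 | n}.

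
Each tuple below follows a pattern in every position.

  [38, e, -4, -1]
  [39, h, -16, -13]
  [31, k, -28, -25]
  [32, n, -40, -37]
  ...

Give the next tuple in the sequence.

First slot — alternating steps +1, −8, +1, −8, …: 38, 39, 31, 32 → 24.
Letter — letters move forward 3 places in the alphabet: e, h, k, n → q.
Third slot: −12 each step; -4, -16, -28, -40 → -52.
Fourth slot — always 3 more than the third slot: -1, -13, -25, -37 → -49.
Putting it together: [24, q, -52, -49].

[24, q, -52, -49]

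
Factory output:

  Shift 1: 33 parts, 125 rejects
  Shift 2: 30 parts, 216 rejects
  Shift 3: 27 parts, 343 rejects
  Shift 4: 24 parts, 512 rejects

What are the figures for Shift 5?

21 parts, 729 rejects

Parts: −3 each step; 33, 30, 27, 24 → 21.
Rejects — perfect cubes: 5³, 6³, 7³, …: 125, 216, 343, 512 → 729.
Putting it together: 21 parts, 729 rejects.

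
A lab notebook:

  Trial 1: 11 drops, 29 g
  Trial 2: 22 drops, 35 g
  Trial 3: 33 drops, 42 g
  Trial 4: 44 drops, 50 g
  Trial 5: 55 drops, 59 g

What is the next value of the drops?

66

Drops: +11 each step, so 11, 22, 33, 44, 55 → 66.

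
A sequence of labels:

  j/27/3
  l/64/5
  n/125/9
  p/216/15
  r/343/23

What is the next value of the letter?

t

Letter: letters move forward 2 places in the alphabet, so j, l, n, p, r → t.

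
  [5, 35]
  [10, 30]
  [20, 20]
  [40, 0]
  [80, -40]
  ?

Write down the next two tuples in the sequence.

[160, -120], [320, -280]

First entry — ×2 each step: 5, 10, 20, 40, 80 → 160 → 320.
Second entry: together with the first entry always sums to 40; 35, 30, 20, 0, -40 → -120 → -280.
Putting the parts together: [160, -120] and then [320, -280].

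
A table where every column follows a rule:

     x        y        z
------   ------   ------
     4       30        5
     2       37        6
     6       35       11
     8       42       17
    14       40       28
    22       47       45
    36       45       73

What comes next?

Column x: each term is the sum of the two before it, so 4, 2, 6, 8, 14, 22, 36 → 58.
Column y — alternating steps +7, −2, +7, −2, …: 30, 37, 35, 42, 40, 47, 45 → 52.
For the column z, each term is the sum of the two before it: 5, 6, 11, 17, 28, 45, 73 → 118.
Putting it together: 58  52  118.

58  52  118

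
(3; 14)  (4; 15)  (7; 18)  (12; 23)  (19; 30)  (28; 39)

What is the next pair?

First entry — differences are 1, 3, 5, … (increasing by 2 each time): 3, 4, 7, 12, 19, 28 → 39.
Second entry: 14, 15, 18, 23, 30, 39 → 50 (differences are 1, 3, 5, … (increasing by 2 each time)).
Putting it together: (39; 50).

(39; 50)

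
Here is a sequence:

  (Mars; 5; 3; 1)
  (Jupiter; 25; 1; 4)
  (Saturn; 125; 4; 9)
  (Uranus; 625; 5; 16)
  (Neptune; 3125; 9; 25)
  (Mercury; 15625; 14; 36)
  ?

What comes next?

(Venus; 78125; 23; 49)

Planet: runs through the planets Mercury→Neptune, so Mars, Jupiter, Saturn, Uranus, Neptune, Mercury → Venus.
Second coordinate: 5, 25, 125, 625, 3125, 15625 → 78125 (×5 each step).
Third coordinate: each term is the sum of the two before it, so 3, 1, 4, 5, 9, 14 → 23.
Fourth coordinate: differences are 3, 5, 7, … (increasing by 2 each time), so 1, 4, 9, 16, 25, 36 → 49.
Combining the parts gives (Venus; 78125; 23; 49).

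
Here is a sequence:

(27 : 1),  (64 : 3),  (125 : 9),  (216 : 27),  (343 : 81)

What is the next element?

First entry goes 27, 64, 125, 216, 343 → 512 (perfect cubes: 3³, 4³, 5³, …).
For the second entry, ×3 each step: 1, 3, 9, 27, 81 → 243.
So the next element is (512 : 243).

(512 : 243)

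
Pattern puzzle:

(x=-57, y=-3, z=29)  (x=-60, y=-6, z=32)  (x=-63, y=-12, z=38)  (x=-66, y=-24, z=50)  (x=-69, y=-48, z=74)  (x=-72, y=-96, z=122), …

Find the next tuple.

X: -57, -60, -63, -66, -69, -72 → -75 (−3 each step).
Y: ×2 each step; -3, -6, -12, -24, -48, -96 → -192.
Z goes 29, 32, 38, 50, 74, 122 → 218 (together with the y always sums to 26).
Putting it together: (x=-75, y=-192, z=218).

(x=-75, y=-192, z=218)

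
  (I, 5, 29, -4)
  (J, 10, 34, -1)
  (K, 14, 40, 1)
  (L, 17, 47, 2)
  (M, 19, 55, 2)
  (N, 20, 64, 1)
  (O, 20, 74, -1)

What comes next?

Letter: letters move forward 1 place in the alphabet; I, J, K, L, M, N, O → P.
Second entry: differences are 5, 4, 3, … (decreasing by 1 each time), so 5, 10, 14, 17, 19, 20, 20 → 19.
Third entry: differences are 5, 6, 7, … (increasing by 1 each time), so 29, 34, 40, 47, 55, 64, 74 → 85.
For the fourth entry, differences are 3, 2, 1, … (decreasing by 1 each time): -4, -1, 1, 2, 2, 1, -1 → -4.
Putting it together: (P, 19, 85, -4).

(P, 19, 85, -4)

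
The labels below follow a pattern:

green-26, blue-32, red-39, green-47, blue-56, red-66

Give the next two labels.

For the colour, repeats green → blue → red: green, blue, red, green, blue, red → green → blue.
Second component: differences are 6, 7, 8, … (increasing by 1 each time); 26, 32, 39, 47, 56, 66 → 77 → 89.
So the next two labels are green-77 and blue-89.

green-77, blue-89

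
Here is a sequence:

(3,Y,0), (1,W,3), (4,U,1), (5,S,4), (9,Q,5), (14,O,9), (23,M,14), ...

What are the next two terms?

First coordinate — each term is the sum of the two before it: 3, 1, 4, 5, 9, 14, 23 → 37 → 60.
Letter — letters move back 2 places in the alphabet: Y, W, U, S, Q, O, M → K → I.
Third coordinate: always the previous value of the first coordinate, so 0, 3, 1, 4, 5, 9, 14 → 23 → 37.
So the next two terms are (37,K,23) and (60,I,37).

(37,K,23), (60,I,37)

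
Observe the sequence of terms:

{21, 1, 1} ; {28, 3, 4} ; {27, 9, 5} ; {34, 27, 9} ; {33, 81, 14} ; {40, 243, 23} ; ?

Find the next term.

First slot: 21, 28, 27, 34, 33, 40 → 39 (alternating steps +7, −1, +7, −1, …).
Second slot: ×3 each step; 1, 3, 9, 27, 81, 243 → 729.
Third slot — each term is the sum of the two before it: 1, 4, 5, 9, 14, 23 → 37.
So the next term is {39, 729, 37}.

{39, 729, 37}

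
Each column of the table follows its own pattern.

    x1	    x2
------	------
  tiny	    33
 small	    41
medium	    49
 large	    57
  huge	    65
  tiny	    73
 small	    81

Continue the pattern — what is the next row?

medium  89

For the column x1, repeats tiny → small → medium → large → huge: tiny, small, medium, large, huge, tiny, small → medium.
Column x2: 33, 41, 49, 57, 65, 73, 81 → 89 (+8 each step).
Putting it together: medium  89.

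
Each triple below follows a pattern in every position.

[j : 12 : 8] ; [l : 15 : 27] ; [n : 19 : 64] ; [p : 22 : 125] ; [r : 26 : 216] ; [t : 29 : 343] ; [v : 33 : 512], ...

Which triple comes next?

Letter: letters move forward 2 places in the alphabet, so j, l, n, p, r, t, v → x.
Second entry: alternating steps +3, +4, +3, +4, …, so 12, 15, 19, 22, 26, 29, 33 → 36.
Third entry: perfect cubes: 2³, 3³, 4³, …; 8, 27, 64, 125, 216, 343, 512 → 729.
So the next triple is [x : 36 : 729].

[x : 36 : 729]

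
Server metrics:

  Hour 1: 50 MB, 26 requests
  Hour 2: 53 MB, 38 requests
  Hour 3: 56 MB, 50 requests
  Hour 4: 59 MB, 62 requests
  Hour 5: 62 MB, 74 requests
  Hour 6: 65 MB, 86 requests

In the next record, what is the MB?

68

MB: 50, 53, 56, 59, 62, 65 → 68 (+3 each step).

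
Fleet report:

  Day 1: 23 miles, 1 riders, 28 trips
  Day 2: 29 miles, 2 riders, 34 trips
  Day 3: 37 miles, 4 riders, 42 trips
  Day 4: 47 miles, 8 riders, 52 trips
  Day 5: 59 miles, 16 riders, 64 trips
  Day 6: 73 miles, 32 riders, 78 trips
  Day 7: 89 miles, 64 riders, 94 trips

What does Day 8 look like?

107 miles, 128 riders, 112 trips

Miles: differences are 6, 8, 10, … (increasing by 2 each time); 23, 29, 37, 47, 59, 73, 89 → 107.
Riders — ×2 each step: 1, 2, 4, 8, 16, 32, 64 → 128.
For the trips, always 5 more than the miles: 28, 34, 42, 52, 64, 78, 94 → 112.
Combining the parts gives 107 miles, 128 riders, 112 trips.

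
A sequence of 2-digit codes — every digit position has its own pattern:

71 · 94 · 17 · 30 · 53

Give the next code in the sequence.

First digit goes 7, 9, 1, 3, 5 → 7 (+2 each step, mod 10).
Second digit: +3 each step, mod 10, so 1, 4, 7, 0, 3 → 6.
Combining the parts gives 76.

76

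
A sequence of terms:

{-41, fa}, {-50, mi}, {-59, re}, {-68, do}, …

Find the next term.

{-77, ti}

First value: -41, -50, -59, -68 → -77 (−9 each step).
For the note, runs backward through the solfège scale do→ti: fa, mi, re, do → ti.
Combining the parts gives {-77, ti}.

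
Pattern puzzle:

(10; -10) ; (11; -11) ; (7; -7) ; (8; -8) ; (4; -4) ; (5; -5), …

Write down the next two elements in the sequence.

(1; -1), (2; -2)

First part goes 10, 11, 7, 8, 4, 5 → 1 → 2 (alternating steps +1, −4, +1, −4, …).
Second part — always the negative of the first part: -10, -11, -7, -8, -4, -5 → -1 → -2.
So the next two elements are (1; -1) and (2; -2).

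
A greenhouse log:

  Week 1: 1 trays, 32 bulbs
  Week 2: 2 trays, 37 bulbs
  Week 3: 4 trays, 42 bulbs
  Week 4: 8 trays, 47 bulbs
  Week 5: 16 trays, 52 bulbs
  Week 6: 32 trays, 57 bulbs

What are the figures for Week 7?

Trays: 1, 2, 4, 8, 16, 32 → 64 (×2 each step).
Bulbs — +5 each step: 32, 37, 42, 47, 52, 57 → 62.
Putting it together: 64 trays, 62 bulbs.

64 trays, 62 bulbs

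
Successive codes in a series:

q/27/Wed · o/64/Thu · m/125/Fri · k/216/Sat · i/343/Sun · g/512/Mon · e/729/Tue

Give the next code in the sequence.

Letter: letters move back 2 places in the alphabet; q, o, m, k, i, g, e → c.
Second component goes 27, 64, 125, 216, 343, 512, 729 → 1000 (perfect cubes: 3³, 4³, 5³, …).
Day goes Wed, Thu, Fri, Sat, Sun, Mon, Tue → Wed (runs through the weekdays Mon→Sun).
So the next code is c/1000/Wed.

c/1000/Wed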